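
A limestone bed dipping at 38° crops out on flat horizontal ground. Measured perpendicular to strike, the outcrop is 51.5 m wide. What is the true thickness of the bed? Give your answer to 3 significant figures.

31.7 m

True thickness t = w · sin(dip) = 51.5 × sin 38°
t = 51.5 × 0.6157 = 31.707 m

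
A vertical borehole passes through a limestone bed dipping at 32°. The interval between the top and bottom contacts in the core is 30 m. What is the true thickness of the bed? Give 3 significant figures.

True thickness t = h · cos(dip) = 30 × cos 32°
t = 30 × 0.8480 = 25.441 m

25.4 m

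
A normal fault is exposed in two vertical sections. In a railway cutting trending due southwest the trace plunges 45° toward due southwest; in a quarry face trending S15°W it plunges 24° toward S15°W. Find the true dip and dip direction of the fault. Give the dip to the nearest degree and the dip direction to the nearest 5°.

true dip 53°, dip direction 265°

Each apparent-dip line lies in the plane. As unit vectors (x east, y north, z up), v₁ plunges 45°→due southwest and v₂ plunges 24°→S15°W.
n = v₁ × v₂ = (-0.421, -0.036, 0.323) (taken with n_z > 0).
Dip δ = arctan(|n_h|/n_z) = arctan(0.422/0.323) = 52.6°.
Dip direction = azimuth of (n_x, n_y) = atan2(-0.421, -0.036) = 265°.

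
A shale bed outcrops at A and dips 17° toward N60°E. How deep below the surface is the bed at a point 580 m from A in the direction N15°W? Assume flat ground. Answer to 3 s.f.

45.9 m

The hole lies 75° from the dip direction, so the down-dip offset is 580 × cos 75° = 150.12 m.
Depth = down-dip offset × tan(dip) = 150.12 × tan 17° = 150.12 × 0.3057
Depth = 45.89 m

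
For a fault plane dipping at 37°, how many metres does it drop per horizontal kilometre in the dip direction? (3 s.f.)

754 m

drop per km = 1000 × tan 37° = 1000 × 0.7536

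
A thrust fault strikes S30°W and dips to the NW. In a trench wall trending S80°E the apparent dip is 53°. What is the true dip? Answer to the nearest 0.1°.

54.7°

The section is 70° from the strike.
tan(true dip) = tan 53° / sin 70° = 1.4122
δ = arctan(1.4122) = 54.70°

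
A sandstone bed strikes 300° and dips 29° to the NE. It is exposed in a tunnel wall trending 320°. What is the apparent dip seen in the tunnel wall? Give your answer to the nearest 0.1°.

The strike is 300° and the section trends 320°; the acute angle between them is β = 20°.
tan α = tan 29° × sin 20° = 0.5543 × 0.3420 = 0.1896
α = arctan(0.1896) = 10.74°

10.7°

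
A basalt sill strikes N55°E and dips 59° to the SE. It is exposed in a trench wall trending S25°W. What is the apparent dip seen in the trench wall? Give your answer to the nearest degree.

The section lies 30° from the strike.
tan α = tan 59° × sin 30° = 1.6643 × 0.5000 = 0.8321
apparent dip = arctan 0.8321 = 39.77°

40°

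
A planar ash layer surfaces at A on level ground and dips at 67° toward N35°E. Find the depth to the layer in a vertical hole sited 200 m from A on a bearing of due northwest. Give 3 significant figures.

81.8 m

The hole lies 80° from the dip direction, so the down-dip offset is 200 × cos 80° = 34.73 m.
Depth = down-dip offset × tan(dip) = 34.73 × tan 67° = 34.73 × 2.3559
Depth = 81.82 m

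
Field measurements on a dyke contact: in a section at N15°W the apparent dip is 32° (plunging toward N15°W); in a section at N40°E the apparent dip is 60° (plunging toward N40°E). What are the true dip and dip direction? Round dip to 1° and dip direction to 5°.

true dip 61°, dip direction 055°

Represent each trace as a vector plunging at its apparent dip toward its trend (east-north-up frame): v₁ = (-0.219, 0.819, -0.530), v₂ = (0.321, 0.383, -0.866).
The plane normal is n = v₁ × v₂ ∝ (0.506, 0.360, 0.347).
True dip = arccos(n_z / |n|) = arccos(0.4878) = 60.8°.
The horizontal component of n points toward azimuth atan2(n_x, n_y) = 55°, the dip direction.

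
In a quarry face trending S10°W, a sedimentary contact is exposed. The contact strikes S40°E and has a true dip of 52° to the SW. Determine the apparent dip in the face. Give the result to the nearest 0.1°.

44.4°

Angle between strike (S40°E) and section (S10°W): β = 50°.
tan(apparent dip) = tan 52° · sin 50° = 0.9805
apparent dip = arctan 0.9805 = 44.44°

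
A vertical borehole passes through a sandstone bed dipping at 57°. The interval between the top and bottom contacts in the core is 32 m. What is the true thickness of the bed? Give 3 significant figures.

17.4 m

True thickness t = h · cos(dip) = 32 × cos 57°
t = 32 × 0.5446 = 17.428 m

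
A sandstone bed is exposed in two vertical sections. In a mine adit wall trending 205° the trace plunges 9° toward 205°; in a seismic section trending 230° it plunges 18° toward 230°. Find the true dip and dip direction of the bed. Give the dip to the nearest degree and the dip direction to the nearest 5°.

true dip 25°, dip direction 275°

The two traces are lines in the plane: v₁ = (sin 205°·cos 9°, cos 205°·cos 9°, −sin 9°), v₂ = (sin 230°·cos 18°, cos 230°·cos 18°, −sin 18°).
Cross product v₁ × v₂ gives the pole to the plane: n ∝ (-0.181, 0.015, 0.397).
True dip = arccos(n_z / |n|) = arccos(0.9094) = 24.6°.
Dip direction = atan2(-0.181, 0.015) = 275° (azimuth of n's horizontal projection).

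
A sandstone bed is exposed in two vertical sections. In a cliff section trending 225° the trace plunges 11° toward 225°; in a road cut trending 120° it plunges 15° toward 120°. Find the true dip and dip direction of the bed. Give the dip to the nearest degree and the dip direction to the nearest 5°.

Represent each trace as a vector plunging at its apparent dip toward its trend (east-north-up frame): v₁ = (-0.694, -0.694, -0.191), v₂ = (0.837, -0.483, -0.259).
The plane normal is n = v₁ × v₂ ∝ (0.087, -0.339, 0.916).
True dip = arccos(n_z / |n|) = arccos(0.9340) = 20.9°.
Dip direction = azimuth of (n_x, n_y) = atan2(0.087, -0.339) = 166°.

true dip 21°, dip direction 165°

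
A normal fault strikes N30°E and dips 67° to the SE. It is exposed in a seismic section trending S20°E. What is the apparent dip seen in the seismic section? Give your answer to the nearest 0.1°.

61.0°

The section lies 50° from the strike.
tan(apparent dip) = tan 67° · sin 50° = 1.8047
α = arctan(1.8047) = 61.01°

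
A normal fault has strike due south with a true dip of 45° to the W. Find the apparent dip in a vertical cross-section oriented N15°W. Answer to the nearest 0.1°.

14.5°

The strike is due south and the section trends N15°W; the acute angle between them is β = 15°.
tan α = tan 45° × sin 15° = 1.0000 × 0.2588 = 0.2588
apparent dip = arctan 0.2588 = 14.51°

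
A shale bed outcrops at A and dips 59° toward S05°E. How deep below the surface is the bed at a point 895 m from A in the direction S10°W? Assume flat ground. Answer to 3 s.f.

The hole lies 15° from the dip direction, so the down-dip offset is 895 × cos 15° = 864.50 m.
Depth = down-dip offset × tan(dip) = 864.50 × tan 59° = 864.50 × 1.6643
Depth = 1438.78 m

1440 m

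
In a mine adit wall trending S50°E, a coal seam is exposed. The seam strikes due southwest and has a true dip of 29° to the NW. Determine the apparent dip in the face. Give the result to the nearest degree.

29°

Angle between strike (due southwest) and section (S50°E): β = 85°.
tan α = tan 29° × sin 85° = 0.5543 × 0.9962 = 0.5522
α = arctan(0.5522) = 28.91°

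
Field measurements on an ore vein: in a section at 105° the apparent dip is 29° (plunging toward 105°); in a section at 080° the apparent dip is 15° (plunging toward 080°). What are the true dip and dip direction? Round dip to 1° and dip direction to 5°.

The two traces are lines in the plane: v₁ = (sin 105°·cos 29°, cos 105°·cos 29°, −sin 29°), v₂ = (sin 80°·cos 15°, cos 80°·cos 15°, −sin 15°).
The plane normal is n = v₁ × v₂ ∝ (0.140, -0.243, 0.357).
True dip = arccos(n_z / |n|) = arccos(0.7869) = 38.1°.
Dip direction = atan2(0.140, -0.243) = 150° (azimuth of n's horizontal projection).

true dip 38°, dip direction 150°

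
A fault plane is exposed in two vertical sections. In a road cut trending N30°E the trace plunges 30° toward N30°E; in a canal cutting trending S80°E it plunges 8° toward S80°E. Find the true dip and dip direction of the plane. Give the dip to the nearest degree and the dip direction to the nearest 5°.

true dip 30°, dip direction 025°

The two traces are lines in the plane: v₁ = (sin 30°·cos 30°, cos 30°·cos 30°, −sin 30°), v₂ = (sin 100°·cos 8°, cos 100°·cos 8°, −sin 8°).
The plane normal is n = v₁ × v₂ ∝ (0.190, 0.427, 0.806).
True dip = arccos(n_z / |n|) = arccos(0.8648) = 30.1°.
Dip direction = azimuth of (n_x, n_y) = atan2(0.190, 0.427) = 24°.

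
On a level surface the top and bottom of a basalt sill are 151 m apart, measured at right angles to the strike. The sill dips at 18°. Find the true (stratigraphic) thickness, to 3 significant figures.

46.7 m

True thickness t = w · sin(dip) = 151 × sin 18°
t = 151 × 0.3090 = 46.662 m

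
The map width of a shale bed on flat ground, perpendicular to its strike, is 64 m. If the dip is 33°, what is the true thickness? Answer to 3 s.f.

34.9 m

True thickness t = w · sin(dip) = 64 × sin 33°
t = 64 × 0.5446 = 34.857 m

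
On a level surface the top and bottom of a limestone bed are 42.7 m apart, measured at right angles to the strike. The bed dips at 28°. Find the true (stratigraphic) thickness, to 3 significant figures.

True thickness t = w · sin(dip) = 42.7 × sin 28°
t = 42.7 × 0.4695 = 20.046 m

20.0 m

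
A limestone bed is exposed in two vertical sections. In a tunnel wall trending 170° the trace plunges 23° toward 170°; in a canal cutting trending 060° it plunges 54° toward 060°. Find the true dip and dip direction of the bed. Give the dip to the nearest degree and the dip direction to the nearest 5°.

true dip 59°, dip direction 095°

The two traces are lines in the plane: v₁ = (sin 170°·cos 23°, cos 170°·cos 23°, −sin 23°), v₂ = (sin 60°·cos 54°, cos 60°·cos 54°, −sin 54°).
n = v₁ × v₂ = (0.848, -0.070, 0.508) (taken with n_z > 0).
Dip δ = arctan(|n_h|/n_z) = arctan(0.851/0.508) = 59.1°.
Dip direction = azimuth of (n_x, n_y) = atan2(0.848, -0.070) = 95°.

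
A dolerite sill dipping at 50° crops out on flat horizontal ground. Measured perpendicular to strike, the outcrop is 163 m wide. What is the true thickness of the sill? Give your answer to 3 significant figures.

125 m

True thickness t = w · sin(dip) = 163 × sin 50°
t = 163 × 0.7660 = 124.865 m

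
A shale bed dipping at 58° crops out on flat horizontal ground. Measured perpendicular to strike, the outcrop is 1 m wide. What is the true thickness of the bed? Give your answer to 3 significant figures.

True thickness t = w · sin(dip) = 1 × sin 58°
t = 1 × 0.8480 = 0.848 m

0.848 m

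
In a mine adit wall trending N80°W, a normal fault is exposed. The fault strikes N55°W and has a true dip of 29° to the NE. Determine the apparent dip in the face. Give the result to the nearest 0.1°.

Angle between strike (N55°W) and section (N80°W): β = 25°.
tan α = tan 29° × sin 25° = 0.5543 × 0.4226 = 0.2343
apparent dip = arctan 0.2343 = 13.18°

13.2°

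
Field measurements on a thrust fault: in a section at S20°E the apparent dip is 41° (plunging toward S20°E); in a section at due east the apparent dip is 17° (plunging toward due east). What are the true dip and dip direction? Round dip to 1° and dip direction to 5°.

true dip 41°, dip direction 160°

The two traces are lines in the plane: v₁ = (sin 160°·cos 41°, cos 160°·cos 41°, −sin 41°), v₂ = (sin 90°·cos 17°, cos 90°·cos 17°, −sin 17°).
n = v₁ × v₂ = (0.207, -0.552, 0.678) (taken with n_z > 0).
Dip δ = arctan(|n_h|/n_z) = arctan(0.590/0.678) = 41.0°.
Dip direction = atan2(0.207, -0.552) = 159° (azimuth of n's horizontal projection).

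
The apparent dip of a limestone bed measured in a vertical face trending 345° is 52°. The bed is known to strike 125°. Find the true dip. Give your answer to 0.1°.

63.3°

The section is 40° from the strike.
tan δ = tan α / sin β = tan 52° / sin 40° = 1.2799 / 0.6428 = 1.9912
δ = arctan(1.9912) = 63.33°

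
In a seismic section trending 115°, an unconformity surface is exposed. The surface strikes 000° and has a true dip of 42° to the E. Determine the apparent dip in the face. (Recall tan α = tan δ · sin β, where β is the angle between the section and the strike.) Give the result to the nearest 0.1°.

Angle between strike (000°) and section (115°): β = 65°.
tan α = tan 42° × sin 65° = 0.9004 × 0.9063 = 0.8160
apparent dip = arctan 0.8160 = 39.22°

39.2°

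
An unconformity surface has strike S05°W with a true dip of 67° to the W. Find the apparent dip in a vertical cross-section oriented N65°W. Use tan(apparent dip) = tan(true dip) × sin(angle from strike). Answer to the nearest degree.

66°

Angle between strike (S05°W) and section (N65°W): β = 70°.
tan(apparent dip) = tan 67° · sin 70° = 2.2138
α = arctan(2.2138) = 65.69°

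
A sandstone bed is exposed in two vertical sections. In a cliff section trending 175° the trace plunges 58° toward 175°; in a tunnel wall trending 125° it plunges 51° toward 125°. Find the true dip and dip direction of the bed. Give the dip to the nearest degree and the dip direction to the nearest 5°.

The two traces are lines in the plane: v₁ = (sin 175°·cos 58°, cos 175°·cos 58°, −sin 58°), v₂ = (sin 125°·cos 51°, cos 125°·cos 51°, −sin 51°).
n = v₁ × v₂ = (0.104, -0.401, 0.255) (taken with n_z > 0).
True dip = arccos(n_z / |n|) = arccos(0.5246) = 58.4°.
Dip direction = atan2(0.104, -0.401) = 165° (azimuth of n's horizontal projection).

true dip 58°, dip direction 165°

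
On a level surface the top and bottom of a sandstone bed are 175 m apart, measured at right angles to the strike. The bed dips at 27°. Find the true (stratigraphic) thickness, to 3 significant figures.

79.4 m

True thickness t = w · sin(dip) = 175 × sin 27°
t = 175 × 0.4540 = 79.448 m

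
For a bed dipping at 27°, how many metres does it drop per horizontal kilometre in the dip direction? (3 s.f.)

510 m

drop per km = 1000 × tan 27° = 1000 × 0.5095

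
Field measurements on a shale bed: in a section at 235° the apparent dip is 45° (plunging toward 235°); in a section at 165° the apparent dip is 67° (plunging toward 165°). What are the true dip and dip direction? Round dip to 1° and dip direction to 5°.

true dip 67°, dip direction 170°

Represent each trace as a vector plunging at its apparent dip toward its trend (east-north-up frame): v₁ = (-0.579, -0.406, -0.707), v₂ = (0.101, -0.377, -0.921).
Cross product v₁ × v₂ gives the pole to the plane: n ∝ (0.106, -0.605, 0.260).
True dip = arccos(n_z / |n|) = arccos(0.3895) = 67.1°.
Dip direction = atan2(0.106, -0.605) = 170° (azimuth of n's horizontal projection).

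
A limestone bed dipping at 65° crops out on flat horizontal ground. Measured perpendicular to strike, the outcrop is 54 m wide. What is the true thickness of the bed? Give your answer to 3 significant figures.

True thickness t = w · sin(dip) = 54 × sin 65°
t = 54 × 0.9063 = 48.941 m

48.9 m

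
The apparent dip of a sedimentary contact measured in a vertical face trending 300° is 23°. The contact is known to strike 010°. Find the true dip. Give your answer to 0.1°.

24.3°

The section is 70° from the strike.
tan(true dip) = tan 23° / sin 70° = 0.4517
δ = arctan(0.4517) = 24.31°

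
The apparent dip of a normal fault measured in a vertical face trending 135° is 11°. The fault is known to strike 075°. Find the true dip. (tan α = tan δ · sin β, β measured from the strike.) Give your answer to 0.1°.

12.7°

β = acute angle between strike 075° and section 135° = 60°.
tan δ = tan α / sin β = tan 11° / sin 60° = 0.1944 / 0.8660 = 0.2245
δ = arctan(0.2245) = 12.65°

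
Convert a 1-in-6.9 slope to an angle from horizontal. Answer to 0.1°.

8.2°

tan θ = 1/6.9 = 0.1449
θ = arctan(0.1449) = 8.25°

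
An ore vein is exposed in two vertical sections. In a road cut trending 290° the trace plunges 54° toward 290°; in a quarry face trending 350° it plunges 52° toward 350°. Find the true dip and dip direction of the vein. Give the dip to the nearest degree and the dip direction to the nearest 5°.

true dip 57°, dip direction 315°

Each apparent-dip line lies in the plane. As unit vectors (x east, y north, z up), v₁ plunges 54°→290° and v₂ plunges 52°→350°.
Cross product v₁ × v₂ gives the pole to the plane: n ∝ (-0.332, 0.349, 0.313).
tan δ = √(n_x²+n_y²)/n_z = 0.482/0.313, so δ = 56.9°.
Dip direction = atan2(-0.332, 0.349) = 316° (azimuth of n's horizontal projection).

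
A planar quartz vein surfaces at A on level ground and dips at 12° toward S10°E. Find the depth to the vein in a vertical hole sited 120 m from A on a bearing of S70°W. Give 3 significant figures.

The hole lies 80° from the dip direction, so the down-dip offset is 120 × cos 80° = 20.84 m.
Depth = down-dip offset × tan(dip) = 20.84 × tan 12° = 20.84 × 0.2126
Depth = 4.43 m

4.43 m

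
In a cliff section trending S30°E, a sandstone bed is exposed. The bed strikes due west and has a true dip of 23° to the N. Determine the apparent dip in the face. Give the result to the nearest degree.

20°

The section lies 60° from the strike.
tan α = tan 23° × sin 60° = 0.4245 × 0.8660 = 0.3676
apparent dip = arctan 0.3676 = 20.18°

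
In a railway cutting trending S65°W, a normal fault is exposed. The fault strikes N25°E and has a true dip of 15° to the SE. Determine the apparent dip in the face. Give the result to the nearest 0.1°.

9.8°

The strike is N25°E and the section trends S65°W; the acute angle between them is β = 40°.
tan α = tan 15° × sin 40° = 0.2679 × 0.6428 = 0.1722
apparent dip = arctan 0.1722 = 9.77°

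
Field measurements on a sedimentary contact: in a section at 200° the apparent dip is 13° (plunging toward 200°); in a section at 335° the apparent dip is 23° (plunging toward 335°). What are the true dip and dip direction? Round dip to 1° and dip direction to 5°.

true dip 41°, dip direction 275°

Each apparent-dip line lies in the plane. As unit vectors (x east, y north, z up), v₁ plunges 13°→200° and v₂ plunges 23°→335°.
n = v₁ × v₂ = (-0.545, 0.043, 0.634) (taken with n_z > 0).
tan δ = √(n_x²+n_y²)/n_z = 0.547/0.634, so δ = 40.8°.
The horizontal component of n points toward azimuth atan2(n_x, n_y) = 274°, the dip direction.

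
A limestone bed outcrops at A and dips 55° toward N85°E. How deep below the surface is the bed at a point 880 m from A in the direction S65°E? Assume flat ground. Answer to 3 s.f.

1090 m

The hole lies 30° from the dip direction, so the down-dip offset is 880 × cos 30° = 762.10 m.
Depth = down-dip offset × tan(dip) = 762.10 × tan 55° = 762.10 × 1.4281
Depth = 1088.39 m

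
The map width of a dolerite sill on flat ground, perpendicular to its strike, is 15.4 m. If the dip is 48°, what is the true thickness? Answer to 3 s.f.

11.4 m

True thickness t = w · sin(dip) = 15.4 × sin 48°
t = 15.4 × 0.7431 = 11.444 m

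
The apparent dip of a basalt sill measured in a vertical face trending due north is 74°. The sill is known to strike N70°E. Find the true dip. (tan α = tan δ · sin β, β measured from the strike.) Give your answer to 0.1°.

74.9°

The section is 70° from the strike.
tan δ = tan α / sin β = tan 74° / sin 70° = 3.4874 / 0.9397 = 3.7112
δ = arctan(3.7112) = 74.92°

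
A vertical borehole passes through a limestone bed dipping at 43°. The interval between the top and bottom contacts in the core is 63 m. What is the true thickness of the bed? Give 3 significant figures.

True thickness t = h · cos(dip) = 63 × cos 43°
t = 63 × 0.7314 = 46.075 m

46.1 m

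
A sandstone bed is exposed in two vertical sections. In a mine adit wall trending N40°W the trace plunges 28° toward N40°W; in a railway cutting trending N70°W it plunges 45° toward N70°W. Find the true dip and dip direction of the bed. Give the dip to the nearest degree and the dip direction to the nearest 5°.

Each apparent-dip line lies in the plane. As unit vectors (x east, y north, z up), v₁ plunges 28°→N40°W and v₂ plunges 45°→N70°W.
Cross product v₁ × v₂ gives the pole to the plane: n ∝ (-0.365, -0.089, 0.312).
Dip δ = arctan(|n_h|/n_z) = arctan(0.376/0.312) = 50.3°.
Dip direction = atan2(-0.365, -0.089) = 256° (azimuth of n's horizontal projection).

true dip 50°, dip direction 255°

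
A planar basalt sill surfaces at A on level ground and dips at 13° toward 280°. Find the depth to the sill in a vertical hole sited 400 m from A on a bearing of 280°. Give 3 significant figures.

92.3 m

The hole is directly down-dip from the outcrop, so the down-dip offset is 400 m.
Depth = down-dip offset × tan(dip) = 400.00 × tan 13° = 400.00 × 0.2309
Depth = 92.35 m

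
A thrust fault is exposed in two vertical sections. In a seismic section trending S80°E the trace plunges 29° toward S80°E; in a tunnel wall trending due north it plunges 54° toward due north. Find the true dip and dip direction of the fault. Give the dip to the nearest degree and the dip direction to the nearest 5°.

true dip 58°, dip direction 030°

The two traces are lines in the plane: v₁ = (sin 100°·cos 29°, cos 100°·cos 29°, −sin 29°), v₂ = (sin 0°·cos 54°, cos 0°·cos 54°, −sin 54°).
Cross product v₁ × v₂ gives the pole to the plane: n ∝ (0.408, 0.697, 0.506).
True dip = arccos(n_z / |n|) = arccos(0.5312) = 57.9°.
Dip direction = atan2(0.408, 0.697) = 30° (azimuth of n's horizontal projection).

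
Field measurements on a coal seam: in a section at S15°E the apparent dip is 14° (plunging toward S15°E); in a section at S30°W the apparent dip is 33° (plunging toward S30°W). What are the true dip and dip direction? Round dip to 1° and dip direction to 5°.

true dip 36°, dip direction 235°

The two traces are lines in the plane: v₁ = (sin 165°·cos 14°, cos 165°·cos 14°, −sin 14°), v₂ = (sin 210°·cos 33°, cos 210°·cos 33°, −sin 33°).
The plane normal is n = v₁ × v₂ ∝ (-0.335, -0.238, 0.575).
tan δ = √(n_x²+n_y²)/n_z = 0.411/0.575, so δ = 35.5°.
Dip direction = azimuth of (n_x, n_y) = atan2(-0.335, -0.238) = 235°.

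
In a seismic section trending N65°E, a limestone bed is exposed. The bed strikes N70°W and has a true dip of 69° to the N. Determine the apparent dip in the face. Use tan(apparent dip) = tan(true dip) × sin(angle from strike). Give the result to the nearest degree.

Angle between strike (N70°W) and section (N65°E): β = 45°.
tan(apparent dip) = tan 69° · sin 45° = 1.8421
apparent dip = arctan 1.8421 = 61.50°

62°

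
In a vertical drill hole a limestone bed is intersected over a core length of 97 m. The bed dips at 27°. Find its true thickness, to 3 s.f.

86.4 m

True thickness t = h · cos(dip) = 97 × cos 27°
t = 97 × 0.8910 = 86.428 m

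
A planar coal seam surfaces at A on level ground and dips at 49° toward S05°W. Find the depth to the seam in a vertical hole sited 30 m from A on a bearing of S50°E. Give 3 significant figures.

19.8 m

The hole lies 55° from the dip direction, so the down-dip offset is 30 × cos 55° = 17.21 m.
Depth = down-dip offset × tan(dip) = 17.21 × tan 49° = 17.21 × 1.1504
Depth = 19.79 m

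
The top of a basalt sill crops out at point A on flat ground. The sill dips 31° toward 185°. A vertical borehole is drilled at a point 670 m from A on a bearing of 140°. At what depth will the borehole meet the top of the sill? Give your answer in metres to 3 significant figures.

The hole lies 45° from the dip direction, so the down-dip offset is 670 × cos 45° = 473.76 m.
Depth = down-dip offset × tan(dip) = 473.76 × tan 31° = 473.76 × 0.6009
Depth = 284.66 m

285 m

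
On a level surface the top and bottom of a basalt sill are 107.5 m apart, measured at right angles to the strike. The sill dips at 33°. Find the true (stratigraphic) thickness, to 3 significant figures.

58.5 m

True thickness t = w · sin(dip) = 107.5 × sin 33°
t = 107.5 × 0.5446 = 58.549 m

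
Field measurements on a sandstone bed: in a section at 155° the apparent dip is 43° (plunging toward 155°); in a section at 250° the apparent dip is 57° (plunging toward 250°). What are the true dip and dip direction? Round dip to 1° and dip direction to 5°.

Each apparent-dip line lies in the plane. As unit vectors (x east, y north, z up), v₁ plunges 43°→155° and v₂ plunges 57°→250°.
The plane normal is n = v₁ × v₂ ∝ (-0.429, -0.608, 0.397).
Dip δ = arctan(|n_h|/n_z) = arctan(0.744/0.397) = 61.9°.
The horizontal component of n points toward azimuth atan2(n_x, n_y) = 215°, the dip direction.

true dip 62°, dip direction 215°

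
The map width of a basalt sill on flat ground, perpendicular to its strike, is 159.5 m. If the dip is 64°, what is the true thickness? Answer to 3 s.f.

True thickness t = w · sin(dip) = 159.5 × sin 64°
t = 159.5 × 0.8988 = 143.358 m

143 m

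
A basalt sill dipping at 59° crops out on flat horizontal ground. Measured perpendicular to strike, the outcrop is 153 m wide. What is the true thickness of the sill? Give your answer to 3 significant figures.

True thickness t = w · sin(dip) = 153 × sin 59°
t = 153 × 0.8572 = 131.147 m

131 m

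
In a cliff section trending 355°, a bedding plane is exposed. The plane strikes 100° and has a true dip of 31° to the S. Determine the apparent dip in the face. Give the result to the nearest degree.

The strike is 100° and the section trends 355°; the acute angle between them is β = 75°.
tan(apparent dip) = tan 31° · sin 75° = 0.5804
apparent dip = arctan 0.5804 = 30.13°

30°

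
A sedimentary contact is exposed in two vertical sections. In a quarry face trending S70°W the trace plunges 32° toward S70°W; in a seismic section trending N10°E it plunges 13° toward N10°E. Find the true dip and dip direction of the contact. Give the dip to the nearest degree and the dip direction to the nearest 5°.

Represent each trace as a vector plunging at its apparent dip toward its trend (east-north-up frame): v₁ = (-0.797, -0.290, -0.530), v₂ = (0.169, 0.960, -0.225).
The plane normal is n = v₁ × v₂ ∝ (-0.574, 0.269, 0.716).
Dip δ = arctan(|n_h|/n_z) = arctan(0.634/0.716) = 41.5°.
The horizontal component of n points toward azimuth atan2(n_x, n_y) = 295°, the dip direction.

true dip 42°, dip direction 295°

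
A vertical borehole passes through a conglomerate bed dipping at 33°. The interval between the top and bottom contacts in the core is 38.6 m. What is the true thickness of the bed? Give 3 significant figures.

True thickness t = h · cos(dip) = 38.6 × cos 33°
t = 38.6 × 0.8387 = 32.373 m

32.4 m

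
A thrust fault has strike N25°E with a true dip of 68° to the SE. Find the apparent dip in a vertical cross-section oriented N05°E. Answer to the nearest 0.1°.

The strike is N25°E and the section trends N05°E; the acute angle between them is β = 20°.
tan α = tan 68° × sin 20° = 2.4751 × 0.3420 = 0.8465
apparent dip = arctan 0.8465 = 40.25°

40.2°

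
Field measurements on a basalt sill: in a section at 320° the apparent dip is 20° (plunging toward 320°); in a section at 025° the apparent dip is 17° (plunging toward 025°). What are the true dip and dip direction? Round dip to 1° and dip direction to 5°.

Each apparent-dip line lies in the plane. As unit vectors (x east, y north, z up), v₁ plunges 20°→320° and v₂ plunges 17°→025°.
n = v₁ × v₂ = (-0.086, 0.315, 0.814) (taken with n_z > 0).
True dip = arccos(n_z / |n|) = arccos(0.9282) = 21.8°.
Dip direction = atan2(-0.086, 0.315) = 345° (azimuth of n's horizontal projection).

true dip 22°, dip direction 345°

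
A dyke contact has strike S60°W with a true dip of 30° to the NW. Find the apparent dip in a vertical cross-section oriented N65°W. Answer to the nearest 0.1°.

The section lies 55° from the strike.
tan α = tan 30° × sin 55° = 0.5774 × 0.8192 = 0.4729
α = arctan(0.4729) = 25.31°

25.3°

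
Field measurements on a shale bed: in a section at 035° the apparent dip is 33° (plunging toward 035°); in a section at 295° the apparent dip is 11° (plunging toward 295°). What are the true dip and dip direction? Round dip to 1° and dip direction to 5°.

true dip 36°, dip direction 010°

Represent each trace as a vector plunging at its apparent dip toward its trend (east-north-up frame): v₁ = (0.481, 0.687, -0.545), v₂ = (-0.890, 0.415, -0.191).
n = v₁ × v₂ = (0.095, 0.576, 0.811) (taken with n_z > 0).
tan δ = √(n_x²+n_y²)/n_z = 0.584/0.811, so δ = 35.8°.
Dip direction = azimuth of (n_x, n_y) = atan2(0.095, 0.576) = 9°.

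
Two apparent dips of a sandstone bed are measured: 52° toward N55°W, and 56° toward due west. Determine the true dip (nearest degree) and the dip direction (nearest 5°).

true dip 56°, dip direction 275°

Represent each trace as a vector plunging at its apparent dip toward its trend (east-north-up frame): v₁ = (-0.504, 0.353, -0.788), v₂ = (-0.559, -0.000, -0.829).
n = v₁ × v₂ = (-0.293, 0.023, 0.197) (taken with n_z > 0).
True dip = arccos(n_z / |n|) = arccos(0.5581) = 56.1°.
Dip direction = azimuth of (n_x, n_y) = atan2(-0.293, 0.023) = 274°.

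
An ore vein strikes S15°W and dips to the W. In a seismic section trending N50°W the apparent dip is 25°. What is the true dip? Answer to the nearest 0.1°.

27.2°

β = acute angle between strike S15°W and section N50°W = 65°.
tan δ = tan α / sin β = tan 25° / sin 65° = 0.4663 / 0.9063 = 0.5145
true dip = arctan 0.5145 = 27.23°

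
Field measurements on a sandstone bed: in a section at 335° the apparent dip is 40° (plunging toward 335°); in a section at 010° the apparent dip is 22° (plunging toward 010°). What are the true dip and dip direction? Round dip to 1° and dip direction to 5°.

Each apparent-dip line lies in the plane. As unit vectors (x east, y north, z up), v₁ plunges 40°→335° and v₂ plunges 22°→010°.
The plane normal is n = v₁ × v₂ ∝ (-0.327, 0.225, 0.407).
Dip δ = arctan(|n_h|/n_z) = arctan(0.397/0.407) = 44.2°.
Dip direction = atan2(-0.327, 0.225) = 305° (azimuth of n's horizontal projection).

true dip 44°, dip direction 305°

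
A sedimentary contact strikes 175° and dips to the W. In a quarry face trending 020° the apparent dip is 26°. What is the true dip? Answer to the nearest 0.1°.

β = acute angle between strike 175° and section 020° = 25°.
tan δ = tan α / sin β = tan 26° / sin 25° = 0.4877 / 0.4226 = 1.1541
true dip = arctan 1.1541 = 49.09°

49.1°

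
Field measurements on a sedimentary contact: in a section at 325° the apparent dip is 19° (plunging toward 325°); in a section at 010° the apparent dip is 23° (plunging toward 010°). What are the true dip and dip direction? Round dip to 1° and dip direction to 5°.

true dip 23°, dip direction 000°

Each apparent-dip line lies in the plane. As unit vectors (x east, y north, z up), v₁ plunges 19°→325° and v₂ plunges 23°→010°.
The plane normal is n = v₁ × v₂ ∝ (0.007, 0.264, 0.615).
tan δ = √(n_x²+n_y²)/n_z = 0.264/0.615, so δ = 23.2°.
Dip direction = azimuth of (n_x, n_y) = atan2(0.007, 0.264) = 2°.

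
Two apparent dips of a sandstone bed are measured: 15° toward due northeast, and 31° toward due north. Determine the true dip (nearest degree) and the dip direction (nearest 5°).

true dip 33°, dip direction 340°

Each apparent-dip line lies in the plane. As unit vectors (x east, y north, z up), v₁ plunges 15°→due northeast and v₂ plunges 31°→due north.
Cross product v₁ × v₂ gives the pole to the plane: n ∝ (-0.130, 0.352, 0.585).
tan δ = √(n_x²+n_y²)/n_z = 0.375/0.585, so δ = 32.6°.
The horizontal component of n points toward azimuth atan2(n_x, n_y) = 340°, the dip direction.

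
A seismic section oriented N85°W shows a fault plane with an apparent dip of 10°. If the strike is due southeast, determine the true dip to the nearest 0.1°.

The section is 40° from the strike.
tan δ = tan α / sin β = tan 10° / sin 40° = 0.1763 / 0.6428 = 0.2743
true dip = arctan 0.2743 = 15.34°

15.3°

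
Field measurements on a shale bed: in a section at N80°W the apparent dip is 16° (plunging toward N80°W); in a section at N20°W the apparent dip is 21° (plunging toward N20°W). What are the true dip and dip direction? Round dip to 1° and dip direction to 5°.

The two traces are lines in the plane: v₁ = (sin 280°·cos 16°, cos 280°·cos 16°, −sin 16°), v₂ = (sin 340°·cos 21°, cos 340°·cos 21°, −sin 21°).
Cross product v₁ × v₂ gives the pole to the plane: n ∝ (-0.182, 0.251, 0.777).
True dip = arccos(n_z / |n|) = arccos(0.9287) = 21.8°.
The horizontal component of n points toward azimuth atan2(n_x, n_y) = 324°, the dip direction.

true dip 22°, dip direction 325°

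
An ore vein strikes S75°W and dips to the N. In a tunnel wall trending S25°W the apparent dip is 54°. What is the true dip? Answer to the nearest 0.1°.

60.9°

The section is 50° from the strike.
tan δ = tan α / sin β = tan 54° / sin 50° = 1.3764 / 0.7660 = 1.7967
true dip = arctan 1.7967 = 60.90°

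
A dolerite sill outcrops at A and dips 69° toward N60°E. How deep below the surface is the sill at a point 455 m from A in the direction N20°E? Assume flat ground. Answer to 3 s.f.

908 m

The hole lies 40° from the dip direction, so the down-dip offset is 455 × cos 40° = 348.55 m.
Depth = down-dip offset × tan(dip) = 348.55 × tan 69° = 348.55 × 2.6051
Depth = 908.00 m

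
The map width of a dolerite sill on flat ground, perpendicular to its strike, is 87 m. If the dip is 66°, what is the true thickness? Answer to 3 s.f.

True thickness t = w · sin(dip) = 87 × sin 66°
t = 87 × 0.9135 = 79.478 m

79.5 m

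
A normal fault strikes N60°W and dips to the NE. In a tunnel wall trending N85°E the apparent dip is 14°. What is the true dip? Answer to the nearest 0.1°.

β = acute angle between strike N60°W and section N85°E = 35°.
tan δ = tan α / sin β = tan 14° / sin 35° = 0.2493 / 0.5736 = 0.4347
δ = arctan(0.4347) = 23.49°

23.5°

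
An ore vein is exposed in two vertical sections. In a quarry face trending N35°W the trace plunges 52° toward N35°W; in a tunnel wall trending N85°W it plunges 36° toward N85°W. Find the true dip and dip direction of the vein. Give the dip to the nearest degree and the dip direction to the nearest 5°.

Each apparent-dip line lies in the plane. As unit vectors (x east, y north, z up), v₁ plunges 52°→N35°W and v₂ plunges 36°→N85°W.
The plane normal is n = v₁ × v₂ ∝ (-0.241, 0.428, 0.382).
tan δ = √(n_x²+n_y²)/n_z = 0.491/0.382, so δ = 52.1°.
Dip direction = atan2(-0.241, 0.428) = 331° (azimuth of n's horizontal projection).

true dip 52°, dip direction 330°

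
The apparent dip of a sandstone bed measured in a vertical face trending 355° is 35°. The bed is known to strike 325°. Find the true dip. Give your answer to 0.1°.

54.5°

β = acute angle between strike 325° and section 355° = 30°.
tan δ = tan α / sin β = tan 35° / sin 30° = 0.7002 / 0.5000 = 1.4004
true dip = arctan 1.4004 = 54.47°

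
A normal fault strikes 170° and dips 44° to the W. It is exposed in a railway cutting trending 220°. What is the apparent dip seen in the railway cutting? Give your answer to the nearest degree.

The section lies 50° from the strike.
tan α = tan 44° × sin 50° = 0.9657 × 0.7660 = 0.7398
apparent dip = arctan 0.7398 = 36.49°

36°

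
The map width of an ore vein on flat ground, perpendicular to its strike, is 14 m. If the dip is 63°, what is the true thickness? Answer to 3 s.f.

True thickness t = w · sin(dip) = 14 × sin 63°
t = 14 × 0.8910 = 12.474 m

12.5 m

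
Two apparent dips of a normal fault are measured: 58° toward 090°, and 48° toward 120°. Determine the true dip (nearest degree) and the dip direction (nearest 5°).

The two traces are lines in the plane: v₁ = (sin 90°·cos 58°, cos 90°·cos 58°, −sin 58°), v₂ = (sin 120°·cos 48°, cos 120°·cos 48°, −sin 48°).
Cross product v₁ × v₂ gives the pole to the plane: n ∝ (0.284, 0.098, 0.177).
Dip δ = arctan(|n_h|/n_z) = arctan(0.300/0.177) = 59.4°.
Dip direction = atan2(0.284, 0.098) = 71° (azimuth of n's horizontal projection).

true dip 59°, dip direction 070°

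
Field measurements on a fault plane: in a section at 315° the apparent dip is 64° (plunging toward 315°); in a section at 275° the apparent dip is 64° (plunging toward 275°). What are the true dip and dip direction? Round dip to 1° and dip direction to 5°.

The two traces are lines in the plane: v₁ = (sin 315°·cos 64°, cos 315°·cos 64°, −sin 64°), v₂ = (sin 275°·cos 64°, cos 275°·cos 64°, −sin 64°).
Cross product v₁ × v₂ gives the pole to the plane: n ∝ (-0.244, 0.114, 0.124).
tan δ = √(n_x²+n_y²)/n_z = 0.270/0.124, so δ = 65.4°.
Dip direction = azimuth of (n_x, n_y) = atan2(-0.244, 0.114) = 295°.

true dip 65°, dip direction 295°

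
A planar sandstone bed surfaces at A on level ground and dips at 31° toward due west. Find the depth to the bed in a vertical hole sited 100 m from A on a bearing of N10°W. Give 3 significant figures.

The hole lies 80° from the dip direction, so the down-dip offset is 100 × cos 80° = 17.36 m.
Depth = down-dip offset × tan(dip) = 17.36 × tan 31° = 17.36 × 0.6009
Depth = 10.43 m

10.4 m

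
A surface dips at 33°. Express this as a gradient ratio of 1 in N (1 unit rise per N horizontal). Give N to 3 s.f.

1 in 1.54

1 : N means tan θ = 1/N, so N = 1/tan 33° = 1/0.6494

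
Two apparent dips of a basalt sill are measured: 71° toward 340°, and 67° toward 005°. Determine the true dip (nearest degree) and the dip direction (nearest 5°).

Represent each trace as a vector plunging at its apparent dip toward its trend (east-north-up frame): v₁ = (-0.111, 0.306, -0.946), v₂ = (0.034, 0.389, -0.921).
n = v₁ × v₂ = (-0.086, 0.135, 0.054) (taken with n_z > 0).
True dip = arccos(n_z / |n|) = arccos(0.3184) = 71.4°.
Dip direction = azimuth of (n_x, n_y) = atan2(-0.086, 0.135) = 327°.

true dip 71°, dip direction 325°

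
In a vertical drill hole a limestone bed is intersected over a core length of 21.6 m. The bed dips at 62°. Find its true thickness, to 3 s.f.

10.1 m

True thickness t = h · cos(dip) = 21.6 × cos 62°
t = 21.6 × 0.4695 = 10.141 m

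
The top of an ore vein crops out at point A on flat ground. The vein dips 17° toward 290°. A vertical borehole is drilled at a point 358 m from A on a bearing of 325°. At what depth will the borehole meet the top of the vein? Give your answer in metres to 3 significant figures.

The hole lies 35° from the dip direction, so the down-dip offset is 358 × cos 35° = 293.26 m.
Depth = down-dip offset × tan(dip) = 293.26 × tan 17° = 293.26 × 0.3057
Depth = 89.66 m

89.7 m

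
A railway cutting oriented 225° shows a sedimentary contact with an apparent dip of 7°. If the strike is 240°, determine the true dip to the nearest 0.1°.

β = acute angle between strike 240° and section 225° = 15°.
tan δ = tan α / sin β = tan 7° / sin 15° = 0.1228 / 0.2588 = 0.4744
true dip = arctan 0.4744 = 25.38°

25.4°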